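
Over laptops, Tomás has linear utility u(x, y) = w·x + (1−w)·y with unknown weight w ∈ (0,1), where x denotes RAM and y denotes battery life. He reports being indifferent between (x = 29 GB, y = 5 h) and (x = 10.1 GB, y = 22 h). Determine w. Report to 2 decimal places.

w = 0.47

Equating utilities: w·29 + (1−w)·5 = w·10.1 + (1−w)·22.
w·(29−10.1) = (1−w)·(22−5), i.e. w·18.9 = (1−w)·17.
The marginal rate of substitution is 17/18.9, so w = 17/(18.9+17) = 0.47.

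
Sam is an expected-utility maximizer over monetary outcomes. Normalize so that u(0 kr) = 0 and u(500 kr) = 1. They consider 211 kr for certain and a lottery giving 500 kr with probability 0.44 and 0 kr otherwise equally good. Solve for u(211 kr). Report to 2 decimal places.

u(211 kr) equals the lottery's expected utility: 0.44·1 + 0.56·0 = 0.44.

0.44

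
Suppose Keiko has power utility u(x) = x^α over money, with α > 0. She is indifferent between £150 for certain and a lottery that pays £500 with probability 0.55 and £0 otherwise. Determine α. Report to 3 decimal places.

α ≈ 0.497

EU(lottery) = 0.55·500^α + 0.45·0 = 0.55·500^α.
Equating: 150^α = 0.55·500^α, i.e. 0.3000^α = 0.55.
Take logs: α = ln 0.55 / ln(150/500) ≈ 0.49655.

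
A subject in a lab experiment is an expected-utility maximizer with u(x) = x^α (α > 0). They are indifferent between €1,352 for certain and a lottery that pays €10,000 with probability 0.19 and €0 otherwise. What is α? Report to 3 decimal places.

α ≈ 0.830

EU(lottery) = 0.19·10000^α + 0.81·0 = 0.19·10000^α.
Setting u(1352) equal to that: 1352^α = 0.19·10000^α ⇒ (1352/10000)^α = 0.19.
Take logs: α = ln 0.19 / ln(1352/10000) ≈ 0.82995.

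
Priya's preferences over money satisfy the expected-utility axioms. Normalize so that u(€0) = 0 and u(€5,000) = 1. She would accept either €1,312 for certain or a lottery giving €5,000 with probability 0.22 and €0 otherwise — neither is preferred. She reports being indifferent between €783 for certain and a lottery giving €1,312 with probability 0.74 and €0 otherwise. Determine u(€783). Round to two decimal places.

0.16

First, u(€1,312) = 0.22·u(€5,000) + 0.78·u(€0) = 0.22.
Then u(€783) = 0.74·u(€1,312) + 0.26·u(€0) = 0.74·0.22 + 0.26·0.00 = 0.1628.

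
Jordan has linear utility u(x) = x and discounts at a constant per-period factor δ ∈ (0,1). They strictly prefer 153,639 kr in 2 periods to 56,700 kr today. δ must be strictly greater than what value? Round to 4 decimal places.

The preference means 56700 < δ^2·153639.
Dividing by 153639: δ^2 > 0.36905. Both sides are positive, so the square root keeps the direction.
δ > (56700/153639)^(1/2) ≈ 0.6075.

δ > 0.6075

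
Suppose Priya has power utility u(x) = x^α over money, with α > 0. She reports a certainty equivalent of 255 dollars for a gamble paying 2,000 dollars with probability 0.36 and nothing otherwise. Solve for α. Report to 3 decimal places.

α ≈ 0.496

Since u(0) = 0, the lottery's EU is 0.36·2000^α.
Equating: 255^α = 0.36·2000^α, i.e. 0.1275^α = 0.36.
Taking logs: α·ln(255/2000) = ln(0.36), so α = -1.021651 / -2.059639 ≈ 0.496.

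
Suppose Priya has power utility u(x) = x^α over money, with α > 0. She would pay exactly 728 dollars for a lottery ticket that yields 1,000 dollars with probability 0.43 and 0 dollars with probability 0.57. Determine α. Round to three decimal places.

α ≈ 2.659

The lottery's expected utility is 0.43·u(1000) + 0.57·u(0) = 0.43·1000^α (since u(0) = 0 for α > 0).
Setting u(728) equal to that: 728^α = 0.43·1000^α ⇒ (728/1000)^α = 0.43.
Taking logs: α·ln(728/1000) = ln(0.43), so α = -0.843970 / -0.317454 ≈ 2.659.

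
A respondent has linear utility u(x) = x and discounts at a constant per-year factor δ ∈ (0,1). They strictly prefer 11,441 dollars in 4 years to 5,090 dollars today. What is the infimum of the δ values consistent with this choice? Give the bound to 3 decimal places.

δ > 0.817

The preference means 5090 < δ^4·11441.
Dividing by 11441: δ^4 > 0.44489. Both sides are positive, so the 4th root keeps the direction.
δ > 0.44489^(1/4) = 0.817.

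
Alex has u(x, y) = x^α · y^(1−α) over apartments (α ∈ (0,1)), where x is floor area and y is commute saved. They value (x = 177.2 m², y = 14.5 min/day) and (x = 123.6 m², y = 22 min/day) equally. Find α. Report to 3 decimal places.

α ≈ 0.536

The Cobb–Douglas utilities coincide, so 177.2^α·14.5^(1−α) = 123.6^α·22^(1−α).
Taking logs: α·ln 177.2 + (1−α)·ln 14.5 = α·ln 123.6 + (1−α)·ln 22, i.e. α·0.360228 = (1−α)·0.416894.
Thus α·(0.777122) = 0.416894, so α = 0.416894/0.777122 ≈ 0.536.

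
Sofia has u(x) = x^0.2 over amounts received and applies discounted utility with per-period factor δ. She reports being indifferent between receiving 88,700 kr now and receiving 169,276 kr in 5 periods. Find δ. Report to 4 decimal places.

δ ≈ 0.9745

The payoff in 5 periods is discounted by δ^5, so u(88700) = δ^5·u(169276) and δ^5 = u(88700)/u(169276).
With u(x) = x^0.2: δ^5 = 88700^0.2/169276^0.2 = (88700/169276)^0.2 = 0.87875.
Taking the 5th root: δ = 0.87875^(1/5) ≈ 0.9745.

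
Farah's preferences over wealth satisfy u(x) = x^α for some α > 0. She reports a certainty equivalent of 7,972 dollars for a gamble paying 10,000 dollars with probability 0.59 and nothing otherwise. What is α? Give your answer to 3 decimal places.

α ≈ 2.328

The lottery's expected utility is 0.59·u(10000) + 0.41·u(0) = 0.59·10000^α (since u(0) = 0 for α > 0).
Setting u(7972) equal to that: 7972^α = 0.59·10000^α ⇒ (7972/10000)^α = 0.59.
Take logs: α = ln 0.59 / ln(7972/10000) ≈ 2.32797.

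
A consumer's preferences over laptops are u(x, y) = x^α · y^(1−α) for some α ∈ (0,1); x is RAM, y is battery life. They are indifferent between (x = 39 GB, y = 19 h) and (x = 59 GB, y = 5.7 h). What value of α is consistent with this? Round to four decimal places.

α ≈ 0.7441

Set the two utilities equal: 39^α·19^(1−α) = 59^α·5.7^(1−α).
Rearrange to (39/59)^α = (5.7/19)^(1−α) and take logs: α·-0.4139758 = (1−α)·-1.2039728.
With A = -0.4139758 and B = -1.2039728: α·A = (1−α)·B, so α = B/(A+B) = -1.2039728/-1.6179486 ≈ 0.7441.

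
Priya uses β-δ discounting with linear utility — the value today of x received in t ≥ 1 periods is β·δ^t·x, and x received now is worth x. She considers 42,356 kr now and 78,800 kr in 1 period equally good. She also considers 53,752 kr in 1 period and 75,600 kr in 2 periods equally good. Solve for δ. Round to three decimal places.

The second indifference involves only future payoffs, so β cancels: β·δ^1·53752 = β·δ^2·75600, giving δ = 53752/75600 = 0.71101.

δ ≈ 0.711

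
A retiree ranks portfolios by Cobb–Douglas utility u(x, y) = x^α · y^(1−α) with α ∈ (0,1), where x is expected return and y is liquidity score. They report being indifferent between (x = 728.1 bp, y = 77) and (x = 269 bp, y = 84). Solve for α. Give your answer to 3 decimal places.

The Cobb–Douglas utilities coincide, so 728.1^α·77^(1−α) = 269^α·84^(1−α).
Rearrange to (728.1/269)^α = (84/77)^(1−α) and take logs: α·0.995727 = (1−α)·0.087011.
Thus α·(1.082738) = 0.087011, so α = 0.087011/1.082738 ≈ 0.080.

α ≈ 0.080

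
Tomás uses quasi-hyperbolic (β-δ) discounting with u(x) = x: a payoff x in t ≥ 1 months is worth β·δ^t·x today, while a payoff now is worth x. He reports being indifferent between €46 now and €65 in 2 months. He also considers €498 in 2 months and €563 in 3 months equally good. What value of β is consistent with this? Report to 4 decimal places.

β ≈ 0.9045

The second indifference involves only future payoffs, so β cancels: β·δ^2·498 = β·δ^3·563, giving δ = 498/563 = 0.88455.
Now use the now-vs-future pair: 46 = β·δ^2·65 gives β = 46/(0.78242·65) ≈ 0.9045.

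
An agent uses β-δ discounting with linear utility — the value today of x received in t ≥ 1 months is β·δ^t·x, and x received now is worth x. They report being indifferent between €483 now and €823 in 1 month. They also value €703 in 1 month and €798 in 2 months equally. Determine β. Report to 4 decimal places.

The second indifference involves only future payoffs, so β cancels: β·δ^1·703 = β·δ^2·798, giving δ = 703/798 = 0.88095.
Now use the now-vs-future pair: 483 = β·δ·823 gives β = 483/(0.88095·823) ≈ 0.6662.

β ≈ 0.6662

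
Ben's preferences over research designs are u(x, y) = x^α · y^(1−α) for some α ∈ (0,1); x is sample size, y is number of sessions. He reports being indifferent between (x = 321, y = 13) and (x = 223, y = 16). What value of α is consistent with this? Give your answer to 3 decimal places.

Set the two utilities equal: 321^α·13^(1−α) = 223^α·16^(1−α).
(321/223)^α = (16/13)^(1−α); take logs: α·ln(321/223) = (1−α)·ln(16/13), i.e. α·0.364269 = (1−α)·0.207639.
So α/(1−α) = (0.207639)/(0.364269) = 0.570016, and α = 0.570016/1.570016 ≈ 0.363.

α ≈ 0.363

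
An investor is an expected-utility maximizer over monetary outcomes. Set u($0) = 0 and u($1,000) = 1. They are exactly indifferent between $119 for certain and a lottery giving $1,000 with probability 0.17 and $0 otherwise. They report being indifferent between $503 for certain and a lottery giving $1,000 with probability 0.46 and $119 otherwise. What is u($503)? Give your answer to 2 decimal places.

First, u($119) = 0.17·u($1,000) + 0.83·u($0) = 0.17.
The second indifference gives u($503) = 0.46·u($1,000) + 0.54·u($119) = 0.46·1.00 + 0.54·0.17 = 0.5518.

0.55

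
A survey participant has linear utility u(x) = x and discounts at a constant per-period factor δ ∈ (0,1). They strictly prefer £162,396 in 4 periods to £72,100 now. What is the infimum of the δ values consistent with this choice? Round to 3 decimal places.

δ > 0.816

Under u(x) = x this choice says 72100 < δ^4·162396.
Dividing by 162396: δ^4 > 0.44398. Both sides are positive, so the 4th root keeps the direction.
δ > (72100/162396)^(1/4) ≈ 0.816.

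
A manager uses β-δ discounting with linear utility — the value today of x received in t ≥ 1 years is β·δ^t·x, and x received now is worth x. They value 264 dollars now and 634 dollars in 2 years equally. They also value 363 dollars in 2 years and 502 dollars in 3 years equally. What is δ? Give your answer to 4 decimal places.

δ ≈ 0.7231

From the later pair, β·δ^2·363 = β·δ^3·502; dividing through, δ = 363/502 = 0.72311.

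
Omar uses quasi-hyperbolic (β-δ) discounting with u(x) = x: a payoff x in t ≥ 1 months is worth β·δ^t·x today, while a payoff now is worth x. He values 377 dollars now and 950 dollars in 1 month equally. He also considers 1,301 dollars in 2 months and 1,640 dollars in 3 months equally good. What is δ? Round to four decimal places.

From the later pair, β·δ^2·1301 = β·δ^3·1640; dividing through, δ = 1301/1640 = 0.79329.

δ ≈ 0.7933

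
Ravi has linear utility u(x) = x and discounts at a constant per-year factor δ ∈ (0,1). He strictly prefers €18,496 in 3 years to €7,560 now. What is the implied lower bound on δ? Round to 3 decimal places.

δ > 0.742

The preference means 7560 < δ^3·18496.
Hence δ^3 > 7560/18496 = 0.40874, and x ↦ x^(1/3) is increasing on (0,∞).
δ > (7560/18496)^(1/3) ≈ 0.742.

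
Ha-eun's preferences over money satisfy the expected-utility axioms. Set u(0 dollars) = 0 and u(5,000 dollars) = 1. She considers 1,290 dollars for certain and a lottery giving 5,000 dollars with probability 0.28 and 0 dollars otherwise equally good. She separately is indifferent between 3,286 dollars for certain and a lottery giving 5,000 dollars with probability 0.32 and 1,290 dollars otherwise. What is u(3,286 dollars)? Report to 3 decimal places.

0.510

First, u(1,290 dollars) = 0.28·u(5,000 dollars) + 0.72·u(0 dollars) = 0.28.
Then u(3,286 dollars) = 0.32·u(5,000 dollars) + 0.68·u(1,290 dollars) = 0.32·1.00 + 0.68·0.28 = 0.5104.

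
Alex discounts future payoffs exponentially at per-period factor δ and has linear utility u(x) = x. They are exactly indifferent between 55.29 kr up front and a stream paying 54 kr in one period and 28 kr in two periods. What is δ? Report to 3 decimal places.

δ ≈ 0.740

Equating present values: 55.29 = 54δ + 28δ².
Rearranged: 28δ² + 54δ − 55.29 = 0.
By the quadratic formula (taking the positive root), δ = (−54 + √9108.48) / 56 ≈ 0.740.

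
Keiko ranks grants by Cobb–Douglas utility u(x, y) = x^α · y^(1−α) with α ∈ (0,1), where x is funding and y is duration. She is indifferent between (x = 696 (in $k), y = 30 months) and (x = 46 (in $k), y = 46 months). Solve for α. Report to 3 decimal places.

α ≈ 0.136

Indifference: 696^α · 30^(1−α) = 46^α · 46^(1−α).
Taking logs: α·ln 696 + (1−α)·ln 30 = α·ln 46 + (1−α)·ln 46, i.e. α·2.716708 = (1−α)·0.427444.
So α/(1−α) = (0.427444)/(2.716708) = 0.157339, and α = 0.157339/1.157339 ≈ 0.136.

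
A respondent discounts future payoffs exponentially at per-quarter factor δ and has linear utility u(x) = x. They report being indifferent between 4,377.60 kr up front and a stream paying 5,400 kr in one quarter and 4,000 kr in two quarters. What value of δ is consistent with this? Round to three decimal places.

Present value of the stream is 5400·δ + 4000·δ². Indifference gives 5400δ + 4000δ² = 4377.60.
So 4000δ² + 5400δ − 4377.60 = 0.
δ = (−5400 + √(5400² + 4·4000·4377.60)) / (2·4000) = (−5400 + √99201600.00) / 8000 ≈ 0.570.

δ ≈ 0.570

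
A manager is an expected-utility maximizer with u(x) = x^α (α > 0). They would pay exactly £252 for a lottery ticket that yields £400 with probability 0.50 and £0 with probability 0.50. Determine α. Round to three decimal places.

α ≈ 1.500

Since u(0) = 0, the lottery's EU is 0.50·400^α.
Setting u(252) equal to that: 252^α = 0.50·400^α ⇒ (252/400)^α = 0.50.
Take logs: α = ln 0.50 / ln(252/400) ≈ 1.50020.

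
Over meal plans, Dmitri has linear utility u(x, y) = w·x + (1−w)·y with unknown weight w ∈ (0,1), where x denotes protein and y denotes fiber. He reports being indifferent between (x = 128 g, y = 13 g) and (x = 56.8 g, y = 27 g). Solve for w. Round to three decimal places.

w = 0.164

Equating utilities: w·128 + (1−w)·13 = w·56.8 + (1−w)·27.
w·(128−56.8) = (1−w)·(27−13), i.e. w·71.2 = (1−w)·14.
So w/(1−w) = 14/71.2 = 0.1966, giving w = 14/(71.2+14) = 0.164.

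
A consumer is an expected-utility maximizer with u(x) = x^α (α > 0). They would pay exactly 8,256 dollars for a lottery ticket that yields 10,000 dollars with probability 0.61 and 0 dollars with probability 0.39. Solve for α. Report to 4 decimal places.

α ≈ 2.5792

EU(lottery) = 0.61·10000^α + 0.39·0 = 0.61·10000^α.
Setting u(8256) equal to that: 8256^α = 0.61·10000^α ⇒ (8256/10000)^α = 0.61.
Take logs: α = ln 0.61 / ln(8256/10000) ≈ 2.579230.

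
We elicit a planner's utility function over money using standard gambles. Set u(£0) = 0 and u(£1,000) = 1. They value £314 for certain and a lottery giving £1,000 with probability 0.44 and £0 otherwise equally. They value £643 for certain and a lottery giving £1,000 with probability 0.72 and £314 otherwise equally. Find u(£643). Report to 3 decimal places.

From the first indifference, u(£314) = 0.44·u(£1,000) + 0.56·u(£0) = 0.44·1 + 0.56·0 = 0.44.
Chaining: u(£643) = 0.72·1.00 + 0.28·0.44 = 0.8432.

0.843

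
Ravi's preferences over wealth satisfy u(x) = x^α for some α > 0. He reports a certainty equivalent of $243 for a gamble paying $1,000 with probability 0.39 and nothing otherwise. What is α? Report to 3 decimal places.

Since u(0) = 0, the lottery's EU is 0.39·1000^α.
Equating: 243^α = 0.39·1000^α, i.e. 0.2430^α = 0.39.
α = ln(0.39) / ln(243/1000) = -0.941609/-1.414694 ≈ 0.666.

α ≈ 0.666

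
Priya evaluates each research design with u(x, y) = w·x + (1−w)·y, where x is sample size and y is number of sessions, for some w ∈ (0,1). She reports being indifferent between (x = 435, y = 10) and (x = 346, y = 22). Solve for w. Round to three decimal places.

w = 0.119

Indifference: w·435 + (1−w)·10 = w·346 + (1−w)·22.
w·(435−346) = (1−w)·(22−10), i.e. w·89 = (1−w)·12.
The marginal rate of substitution is 12/89, so w = 12/(89+12) = 0.119.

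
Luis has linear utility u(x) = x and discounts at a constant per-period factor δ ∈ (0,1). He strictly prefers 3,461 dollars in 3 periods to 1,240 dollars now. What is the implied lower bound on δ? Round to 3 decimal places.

The preference means 1240 < δ^3·3461.
Hence δ^3 > 1240/3461 = 0.35828, and x ↦ x^(1/3) is increasing on (0,∞).
δ > 0.35828^(1/3) = 0.710.

δ > 0.710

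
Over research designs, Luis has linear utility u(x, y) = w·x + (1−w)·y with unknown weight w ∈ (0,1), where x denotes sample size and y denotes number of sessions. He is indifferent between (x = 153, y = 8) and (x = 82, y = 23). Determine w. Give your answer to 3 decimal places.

Indifference: w·153 + (1−w)·8 = w·82 + (1−w)·23.
Rearranging, 71·w − 15·(1−w) = 0.
So w/(1−w) = 15/71 = 0.2113, giving w = 15/(71+15) = 0.174.

w = 0.174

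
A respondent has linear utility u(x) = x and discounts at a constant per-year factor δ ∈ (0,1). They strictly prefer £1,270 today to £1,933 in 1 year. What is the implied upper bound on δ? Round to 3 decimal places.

Comparing present values: 1270 > δ·1933.
So δ < 1270/1933 = 0.65701.

δ < 0.657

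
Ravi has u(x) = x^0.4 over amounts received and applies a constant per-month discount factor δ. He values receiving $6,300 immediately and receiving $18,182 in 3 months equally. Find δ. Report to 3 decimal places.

Indifference means u(6300) = δ^3 · u(18182), so δ^3 = u(6300)/u(18182).
With u(x) = x^0.4: δ^3 = 6300^0.4/18182^0.4 = (6300/18182)^0.4 = 0.65445.
Hence δ = (0.65445)^(1/3) = 0.86821.

δ ≈ 0.868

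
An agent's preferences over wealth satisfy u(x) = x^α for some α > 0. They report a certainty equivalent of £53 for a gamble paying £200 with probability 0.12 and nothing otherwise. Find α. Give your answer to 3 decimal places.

The lottery's expected utility is 0.12·u(200) + 0.88·u(0) = 0.12·200^α (since u(0) = 0 for α > 0).
Indifference: 53^α = 0.12·200^α, so (53/200)^α = 0.12.
Taking logs: α·ln(53/200) = ln(0.12), so α = -2.120264 / -1.328025 ≈ 1.597.

α ≈ 1.597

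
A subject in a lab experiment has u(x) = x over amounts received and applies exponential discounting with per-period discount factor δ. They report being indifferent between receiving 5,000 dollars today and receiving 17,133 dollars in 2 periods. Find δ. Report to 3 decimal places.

Equating discounted utilities: u(5000) = δ^2·u(17133) ⇒ δ^2 = u(5000)/u(17133).
With u(x) = x: δ^2 = 5000/17133 = 0.29183.
So δ = 0.29183^(1/2) ≈ 0.540.

δ ≈ 0.540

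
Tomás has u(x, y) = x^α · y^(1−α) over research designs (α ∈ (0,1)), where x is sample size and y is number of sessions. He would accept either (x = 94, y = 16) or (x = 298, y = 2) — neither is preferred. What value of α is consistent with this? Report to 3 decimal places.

α ≈ 0.643

Indifference: 94^α · 16^(1−α) = 298^α · 2^(1−α).
(94/298)^α = (2/16)^(1−α); take logs: α·ln(94/298) = (1−α)·ln(2/16), i.e. α·-1.153799 = (1−α)·-2.079442.
With A = -1.153799 and B = -2.079442: α·A = (1−α)·B, so α = B/(A+B) = -2.079442/-3.233241 ≈ 0.643.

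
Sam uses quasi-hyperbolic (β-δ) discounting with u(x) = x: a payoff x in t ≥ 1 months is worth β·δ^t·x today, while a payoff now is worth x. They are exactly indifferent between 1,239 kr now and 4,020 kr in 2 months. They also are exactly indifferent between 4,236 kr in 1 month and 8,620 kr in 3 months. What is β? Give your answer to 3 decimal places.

β ≈ 0.627

The second indifference involves only future payoffs, so β cancels: β·δ^1·4236 = β·δ^3·8620, giving δ^2 = 4236/8620 = 0.49142, so δ = 0.70101.
Now use the now-vs-future pair: 1239 = β·δ^2·4020 gives β = 1239/(0.49142·4020) ≈ 0.627.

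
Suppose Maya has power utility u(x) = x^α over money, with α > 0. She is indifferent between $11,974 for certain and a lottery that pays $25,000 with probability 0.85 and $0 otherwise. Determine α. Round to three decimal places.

α ≈ 0.221

EU(lottery) = 0.85·25000^α + 0.15·0 = 0.85·25000^α.
Equating: 11974^α = 0.85·25000^α, i.e. 0.4790^α = 0.85.
Take logs: α = ln 0.85 / ln(11974/25000) ≈ 0.22077.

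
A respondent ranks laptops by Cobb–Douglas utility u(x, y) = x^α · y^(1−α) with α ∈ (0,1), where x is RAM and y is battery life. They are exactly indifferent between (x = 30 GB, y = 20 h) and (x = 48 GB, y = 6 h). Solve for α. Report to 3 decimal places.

α ≈ 0.719

The Cobb–Douglas utilities coincide, so 30^α·20^(1−α) = 48^α·6^(1−α).
(30/48)^α = (6/20)^(1−α); take logs: α·ln(30/48) = (1−α)·ln(6/20), i.e. α·-0.470004 = (1−α)·-1.203973.
So α/(1−α) = (-1.203973)/(-0.470004) = 2.561623, and α = 2.561623/3.561623 ≈ 0.719.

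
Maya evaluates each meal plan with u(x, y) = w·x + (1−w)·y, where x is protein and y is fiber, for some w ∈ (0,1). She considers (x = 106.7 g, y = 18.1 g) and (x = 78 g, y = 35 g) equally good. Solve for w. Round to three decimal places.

u(106.7,18.1) = u(78,35) means w·106.7 + (1−w)·18.1 = w·78 + (1−w)·35.
Collecting terms: w·28.7 = (1−w)·16.9.
So w/(1−w) = 16.9/28.7 = 0.5889, giving w = 16.9/(28.7+16.9) = 0.371.

w = 0.371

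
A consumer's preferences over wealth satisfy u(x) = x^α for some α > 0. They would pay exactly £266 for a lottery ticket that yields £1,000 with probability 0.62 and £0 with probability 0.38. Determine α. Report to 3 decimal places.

Since u(0) = 0, the lottery's EU is 0.62·1000^α.
Indifference: 266^α = 0.62·1000^α, so (266/1000)^α = 0.62.
Take logs: α = ln 0.62 / ln(266/1000) ≈ 0.36098.

α ≈ 0.361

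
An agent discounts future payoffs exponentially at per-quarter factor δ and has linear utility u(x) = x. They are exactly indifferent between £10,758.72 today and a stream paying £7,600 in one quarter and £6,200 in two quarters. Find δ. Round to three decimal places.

δ ≈ 0.840

The stream is worth 7600δ + 6200δ² today, so 7600δ + 6200δ² = 10758.72.
That is, 6200δ² + 7600δ − 10758.72 = 0, a quadratic in δ.
The positive root is δ = [−7600 + √(7600² + 4·6200·10758.72)] / (2·6200) = (−7600 + 18016.000)/12400 ≈ 0.840.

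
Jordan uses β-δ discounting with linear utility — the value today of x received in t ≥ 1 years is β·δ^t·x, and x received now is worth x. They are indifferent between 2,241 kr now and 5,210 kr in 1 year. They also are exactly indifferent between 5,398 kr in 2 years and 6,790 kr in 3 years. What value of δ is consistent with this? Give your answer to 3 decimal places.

The second indifference involves only future payoffs, so β cancels: β·δ^2·5398 = β·δ^3·6790, giving δ = 5398/6790 = 0.79499.

δ ≈ 0.795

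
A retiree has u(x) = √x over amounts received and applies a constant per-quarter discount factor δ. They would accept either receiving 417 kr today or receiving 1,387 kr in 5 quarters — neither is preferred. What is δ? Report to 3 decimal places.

The payoff in 5 quarters is discounted by δ^5, so u(417) = δ^5·u(1387) and δ^5 = u(417)/u(1387).
Since u(x) = √x, δ^5 = √(417/1387) = 0.54831.
Taking the 5th root: δ = 0.54831^(1/5) ≈ 0.887.

δ ≈ 0.887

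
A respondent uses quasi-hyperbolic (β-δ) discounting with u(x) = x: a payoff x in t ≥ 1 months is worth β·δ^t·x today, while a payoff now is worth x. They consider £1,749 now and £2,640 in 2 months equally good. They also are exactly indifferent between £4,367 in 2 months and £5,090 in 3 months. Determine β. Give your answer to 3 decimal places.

Both payoffs in the second observation are in the future, so β drops out: δ^2·4367 = δ^3·5090 ⇒ δ = 4367/5090 = 0.85796.
Substituting δ into 1749 = β·δ^2·2640: β = 1749/(1943.277) ≈ 0.900.

β ≈ 0.900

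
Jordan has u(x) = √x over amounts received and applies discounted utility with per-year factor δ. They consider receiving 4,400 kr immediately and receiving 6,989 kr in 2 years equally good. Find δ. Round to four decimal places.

The payoff in 2 years is discounted by δ^2, so u(4400) = δ^2·u(6989) and δ^2 = u(4400)/u(6989).
Since u(x) = √x, δ^2 = √(4400/6989) = 0.79345.
Hence δ = (0.79345)^(1/2) = 0.890757.

δ ≈ 0.8908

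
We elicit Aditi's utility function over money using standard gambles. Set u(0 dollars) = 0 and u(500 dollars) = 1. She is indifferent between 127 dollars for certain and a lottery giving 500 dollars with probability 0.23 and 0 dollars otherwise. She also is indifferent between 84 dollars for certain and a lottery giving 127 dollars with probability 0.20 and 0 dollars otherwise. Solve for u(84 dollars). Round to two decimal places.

0.05

The first gamble pins u(127 dollars): it must equal 0.23·1 + 0.77·0 = 0.23.
The second indifference gives u(84 dollars) = 0.20·u(127 dollars) + 0.80·u(0 dollars) = 0.20·0.23 + 0.80·0.00 = 0.0460.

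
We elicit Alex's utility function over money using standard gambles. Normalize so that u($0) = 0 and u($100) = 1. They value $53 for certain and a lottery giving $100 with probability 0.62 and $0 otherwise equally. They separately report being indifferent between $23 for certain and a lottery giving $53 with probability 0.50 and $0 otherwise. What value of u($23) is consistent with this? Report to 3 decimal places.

0.310

The first gamble pins u($53): it must equal 0.62·1 + 0.38·0 = 0.62.
The second indifference gives u($23) = 0.50·u($53) + 0.50·u($0) = 0.50·0.62 + 0.50·0.00 = 0.3100.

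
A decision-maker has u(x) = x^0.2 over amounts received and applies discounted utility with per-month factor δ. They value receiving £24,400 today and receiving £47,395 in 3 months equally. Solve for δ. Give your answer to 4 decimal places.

δ ≈ 0.9567

Equating discounted utilities: u(24400) = δ^3·u(47395) ⇒ δ^3 = u(24400)/u(47395).
With u(x) = x^0.2: δ^3 = 24400^0.2/47395^0.2 = (24400/47395)^0.2 = 0.87565.
So δ = 0.87565^(1/3) ≈ 0.9567.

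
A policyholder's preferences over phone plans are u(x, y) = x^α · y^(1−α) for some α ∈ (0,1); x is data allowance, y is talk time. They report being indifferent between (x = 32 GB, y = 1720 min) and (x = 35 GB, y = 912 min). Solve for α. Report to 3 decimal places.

Indifference: 32^α · 1720^(1−α) = 35^α · 912^(1−α).
(32/35)^α = (912/1720)^(1−α); take logs: α·ln(32/35) = (1−α)·ln(912/1720), i.e. α·-0.089612 = (1−α)·-0.634440.
So α/(1−α) = (-0.634440)/(-0.089612) = 7.079855, and α = 7.079855/8.079855 ≈ 0.876.

α ≈ 0.876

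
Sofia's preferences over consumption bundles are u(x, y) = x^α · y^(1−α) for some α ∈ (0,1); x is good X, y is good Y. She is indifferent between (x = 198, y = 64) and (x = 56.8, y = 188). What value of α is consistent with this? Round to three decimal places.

α ≈ 0.463

Indifference: 198^α · 64^(1−α) = 56.8^α · 188^(1−α).
(198/56.8)^α = (188/64)^(1−α); take logs: α·ln(198/56.8) = (1−α)·ln(188/64), i.e. α·1.248731 = (1−α)·1.077559.
So α/(1−α) = (1.077559)/(1.248731) = 0.862923, and α = 0.862923/1.862923 ≈ 0.463.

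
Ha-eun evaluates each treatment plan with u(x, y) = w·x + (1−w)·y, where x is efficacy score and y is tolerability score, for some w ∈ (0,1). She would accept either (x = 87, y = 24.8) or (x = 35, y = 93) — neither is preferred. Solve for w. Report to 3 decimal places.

w = 0.567

Equating utilities: w·87 + (1−w)·24.8 = w·35 + (1−w)·93.
w·(87−35) = (1−w)·(93−24.8), i.e. w·52 = (1−w)·68.2.
The marginal rate of substitution is 68.2/52, so w = 68.2/(52+68.2) = 0.567.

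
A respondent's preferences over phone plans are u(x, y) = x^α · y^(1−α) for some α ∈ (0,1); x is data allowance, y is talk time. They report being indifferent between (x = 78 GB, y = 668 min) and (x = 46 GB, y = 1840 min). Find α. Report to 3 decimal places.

α ≈ 0.657

Set the two utilities equal: 78^α·668^(1−α) = 46^α·1840^(1−α).
(78/46)^α = (1840/668)^(1−α); take logs: α·ln(78/46) = (1−α)·ln(1840/668), i.e. α·0.528067 = (1−α)·1.013233.
Thus α·(1.541300) = 1.013233, so α = 1.013233/1.541300 ≈ 0.657.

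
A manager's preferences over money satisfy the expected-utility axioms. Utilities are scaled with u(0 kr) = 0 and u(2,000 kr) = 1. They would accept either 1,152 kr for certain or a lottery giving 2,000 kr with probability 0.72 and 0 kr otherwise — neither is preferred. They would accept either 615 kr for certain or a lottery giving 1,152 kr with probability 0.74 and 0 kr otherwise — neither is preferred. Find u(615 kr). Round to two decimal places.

0.53

The first gamble pins u(1,152 kr): it must equal 0.72·1 + 0.28·0 = 0.72.
The second indifference gives u(615 kr) = 0.74·u(1,152 kr) + 0.26·u(0 kr) = 0.74·0.72 + 0.26·0.00 = 0.5328.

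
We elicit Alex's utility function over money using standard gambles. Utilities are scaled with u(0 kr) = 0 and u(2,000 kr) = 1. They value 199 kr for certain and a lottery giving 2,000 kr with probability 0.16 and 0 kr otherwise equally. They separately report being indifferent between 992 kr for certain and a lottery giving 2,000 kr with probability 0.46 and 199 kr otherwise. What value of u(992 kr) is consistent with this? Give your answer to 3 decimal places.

0.546

From the first indifference, u(199 kr) = 0.16·u(2,000 kr) + 0.84·u(0 kr) = 0.16·1 + 0.84·0 = 0.16.
The second indifference gives u(992 kr) = 0.46·u(2,000 kr) + 0.54·u(199 kr) = 0.46·1.00 + 0.54·0.16 = 0.5464.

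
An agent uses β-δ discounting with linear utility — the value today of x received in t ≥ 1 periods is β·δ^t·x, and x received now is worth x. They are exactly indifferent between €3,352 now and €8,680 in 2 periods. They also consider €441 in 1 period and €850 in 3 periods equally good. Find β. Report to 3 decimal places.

β ≈ 0.744

The second indifference involves only future payoffs, so β cancels: β·δ^1·441 = β·δ^3·850, giving δ^2 = 441/850 = 0.51882, so δ = 0.72029.
Substituting δ into 3352 = β·δ^2·8680: β = 3352/(4503.388) ≈ 0.744.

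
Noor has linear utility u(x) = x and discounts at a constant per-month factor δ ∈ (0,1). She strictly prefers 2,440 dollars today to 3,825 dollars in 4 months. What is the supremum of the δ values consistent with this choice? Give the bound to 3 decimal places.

Comparing present values: 2440 > δ^4·3825.
So δ^4 < 2440/3825 = 0.63791; taking the 4th root of both positive sides preserves the inequality.
δ < (2440/3825)^(1/4) ≈ 0.894.

δ < 0.894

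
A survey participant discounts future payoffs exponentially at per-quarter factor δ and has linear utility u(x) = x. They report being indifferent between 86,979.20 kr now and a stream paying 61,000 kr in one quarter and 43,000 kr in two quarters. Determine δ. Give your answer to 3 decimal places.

δ ≈ 0.880

Equating present values: 86979.20 = 61000δ + 43000δ².
So 43000δ² + 61000δ − 86979.20 = 0.
The positive root is δ = [−61000 + √(61000² + 4·43000·86979.20)] / (2·43000) = (−61000 + 136680.000)/86000 ≈ 0.880.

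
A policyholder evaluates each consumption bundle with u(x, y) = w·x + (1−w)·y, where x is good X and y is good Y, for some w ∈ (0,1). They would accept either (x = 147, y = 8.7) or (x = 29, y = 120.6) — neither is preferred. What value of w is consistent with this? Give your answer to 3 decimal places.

w = 0.487

Equating utilities: w·147 + (1−w)·8.7 = w·29 + (1−w)·120.6.
w·(147−29) = (1−w)·(120.6−8.7), i.e. w·118 = (1−w)·111.9.
Hence w = 111.9/(118+111.9) = 111.9/229.9 = 0.487.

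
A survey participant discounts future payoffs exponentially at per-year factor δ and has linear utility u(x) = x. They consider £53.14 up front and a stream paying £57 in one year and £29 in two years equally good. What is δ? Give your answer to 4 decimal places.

δ ≈ 0.6900

Equating present values: 53.14 = 57δ + 29δ².
So 29δ² + 57δ − 53.14 = 0.
The positive root is δ = [−57 + √(57² + 4·29·53.14)] / (2·29) = (−57 + 97.022)/58 ≈ 0.6900.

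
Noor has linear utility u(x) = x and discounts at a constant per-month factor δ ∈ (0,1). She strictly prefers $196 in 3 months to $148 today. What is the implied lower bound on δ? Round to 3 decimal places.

Comparing present values: 148 < δ^3·196.
So δ^3 > 148/196 = 0.75510; taking the cube root of both positive sides preserves the inequality.
δ > 0.75510^(1/3) = 0.911.

δ > 0.911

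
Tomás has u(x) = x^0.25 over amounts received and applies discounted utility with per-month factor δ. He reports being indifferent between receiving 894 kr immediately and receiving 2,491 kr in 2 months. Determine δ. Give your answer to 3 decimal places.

δ ≈ 0.880

Indifference means u(894) = δ^2 · u(2491), so δ^2 = u(894)/u(2491).
Since u(x) = x^0.25, δ^2 = (894/2491)^0.25 = 0.35889^0.25 = 0.77400.
So δ = 0.77400^(1/2) ≈ 0.880.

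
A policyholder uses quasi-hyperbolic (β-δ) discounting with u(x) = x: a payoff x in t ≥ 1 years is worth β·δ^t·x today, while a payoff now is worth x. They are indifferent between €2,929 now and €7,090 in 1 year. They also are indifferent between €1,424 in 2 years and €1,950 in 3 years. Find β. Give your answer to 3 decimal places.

β ≈ 0.566

From the later pair, β·δ^2·1424 = β·δ^3·1950; dividing through, δ = 1424/1950 = 0.73026.
Substituting δ into 2929 = β·δ·7090: β = 2929/(5177.518) ≈ 0.566.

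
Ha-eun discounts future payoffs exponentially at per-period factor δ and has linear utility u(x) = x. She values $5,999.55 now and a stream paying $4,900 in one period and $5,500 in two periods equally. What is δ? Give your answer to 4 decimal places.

The stream is worth 4900δ + 5500δ² today, so 4900δ + 5500δ² = 5999.55.
Rearranged: 5500δ² + 4900δ − 5999.55 = 0.
δ = (−4900 + √(4900² + 4·5500·5999.55)) / (2·5500) = (−4900 + √156000100.00) / 11000 ≈ 0.6900.

δ ≈ 0.6900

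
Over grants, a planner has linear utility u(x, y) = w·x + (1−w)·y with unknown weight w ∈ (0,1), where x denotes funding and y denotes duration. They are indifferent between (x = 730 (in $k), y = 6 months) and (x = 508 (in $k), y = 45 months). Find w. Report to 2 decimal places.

w = 0.15

u(730,6) = u(508,45) means w·730 + (1−w)·6 = w·508 + (1−w)·45.
w·(730−508) = (1−w)·(45−6), i.e. w·222 = (1−w)·39.
The marginal rate of substitution is 39/222, so w = 39/(222+39) = 0.15.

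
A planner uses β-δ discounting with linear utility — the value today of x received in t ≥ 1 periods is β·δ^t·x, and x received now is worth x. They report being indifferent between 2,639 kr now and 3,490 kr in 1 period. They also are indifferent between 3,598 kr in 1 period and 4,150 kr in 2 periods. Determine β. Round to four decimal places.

β ≈ 0.8722

Both payoffs in the second observation are in the future, so β drops out: δ^1·3598 = δ^2·4150 ⇒ δ = 3598/4150 = 0.86699.
The first indifference: 2639 = β·δ·3490, so β = 2639/(δ·3490) = 2639/(0.86699·3490) ≈ 0.8722.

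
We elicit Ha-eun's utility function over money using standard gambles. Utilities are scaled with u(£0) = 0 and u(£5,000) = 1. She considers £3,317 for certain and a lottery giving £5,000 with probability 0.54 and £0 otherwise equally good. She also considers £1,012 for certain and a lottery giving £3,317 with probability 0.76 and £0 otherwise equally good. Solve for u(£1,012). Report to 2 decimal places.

0.41

From the first indifference, u(£3,317) = 0.54·u(£5,000) + 0.46·u(£0) = 0.54·1 + 0.46·0 = 0.54.
The second indifference gives u(£1,012) = 0.76·u(£3,317) + 0.24·u(£0) = 0.76·0.54 + 0.24·0.00 = 0.4104.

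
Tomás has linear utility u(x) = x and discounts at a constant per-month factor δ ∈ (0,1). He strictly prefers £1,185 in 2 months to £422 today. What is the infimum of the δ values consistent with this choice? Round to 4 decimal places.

δ > 0.5968

Comparing present values: 422 < δ^2·1185.
So δ^2 > 422/1185 = 0.35612; taking the square root of both positive sides preserves the inequality.
δ > 0.35612^(1/2) = 0.5968.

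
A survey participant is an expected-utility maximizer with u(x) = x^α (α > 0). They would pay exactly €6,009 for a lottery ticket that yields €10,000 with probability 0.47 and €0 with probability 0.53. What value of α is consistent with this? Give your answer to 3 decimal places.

EU(lottery) = 0.47·10000^α + 0.53·0 = 0.47·10000^α.
Setting u(6009) equal to that: 6009^α = 0.47·10000^α ⇒ (6009/10000)^α = 0.47.
α = ln(0.47) / ln(6009/10000) = -0.755023/-0.509327 ≈ 1.482.

α ≈ 1.482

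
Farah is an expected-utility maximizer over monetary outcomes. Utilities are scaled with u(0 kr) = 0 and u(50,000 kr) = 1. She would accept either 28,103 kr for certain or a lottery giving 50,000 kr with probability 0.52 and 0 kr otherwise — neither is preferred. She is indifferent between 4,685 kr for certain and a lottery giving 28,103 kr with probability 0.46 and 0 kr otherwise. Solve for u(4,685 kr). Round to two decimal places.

0.24

From the first indifference, u(28,103 kr) = 0.52·u(50,000 kr) + 0.48·u(0 kr) = 0.52·1 + 0.48·0 = 0.52.
The second indifference gives u(4,685 kr) = 0.46·u(28,103 kr) + 0.54·u(0 kr) = 0.46·0.52 + 0.54·0.00 = 0.2392.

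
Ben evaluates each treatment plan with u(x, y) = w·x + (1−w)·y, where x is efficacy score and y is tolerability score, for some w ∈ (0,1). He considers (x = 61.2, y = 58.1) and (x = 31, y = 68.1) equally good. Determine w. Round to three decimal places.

w = 0.249

u(61.2,58.1) = u(31,68.1) means w·61.2 + (1−w)·58.1 = w·31 + (1−w)·68.1.
w·(61.2−31) = (1−w)·(68.1−58.1), i.e. w·30.2 = (1−w)·10.
The marginal rate of substitution is 10/30.2, so w = 10/(30.2+10) = 0.249.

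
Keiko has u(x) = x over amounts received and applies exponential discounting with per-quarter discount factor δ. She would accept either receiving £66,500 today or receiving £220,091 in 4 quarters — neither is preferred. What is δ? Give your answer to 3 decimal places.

The payoff in 4 quarters is discounted by δ^4, so u(66500) = δ^4·u(220091) and δ^4 = u(66500)/u(220091).
With u(x) = x: δ^4 = 66500/220091 = 0.30215.
Taking the 4th root: δ = 0.30215^(1/4) ≈ 0.741.

δ ≈ 0.741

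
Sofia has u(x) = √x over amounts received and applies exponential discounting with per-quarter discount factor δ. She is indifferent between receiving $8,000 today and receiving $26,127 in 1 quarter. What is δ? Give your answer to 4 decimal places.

Indifference means u(8000) = δ · u(26127), so δ = u(8000)/u(26127).
Since u(x) = √x, δ = √(8000/26127) = 0.55335.

δ ≈ 0.5534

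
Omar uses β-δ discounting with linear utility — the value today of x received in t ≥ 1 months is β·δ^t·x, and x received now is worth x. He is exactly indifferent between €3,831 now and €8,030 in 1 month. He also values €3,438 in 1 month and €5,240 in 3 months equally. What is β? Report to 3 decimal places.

β ≈ 0.589

Both payoffs in the second observation are in the future, so β drops out: δ^1·3438 = δ^3·5240 ⇒ δ^2 = 3438/5240 = 0.65611, so δ = 0.81000.
Now use the now-vs-future pair: 3831 = β·δ·8030 gives β = 3831/(0.81000·8030) ≈ 0.589.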